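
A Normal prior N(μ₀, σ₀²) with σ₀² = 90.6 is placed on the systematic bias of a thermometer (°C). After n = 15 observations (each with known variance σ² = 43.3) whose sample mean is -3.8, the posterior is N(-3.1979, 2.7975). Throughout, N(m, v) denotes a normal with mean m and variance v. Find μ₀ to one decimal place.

μ₀ = 15.7

The posterior mean is a precision-weighted average: μ_n = (τ₀μ₀ + τ_data·x̄)/(τ₀+τ_data), with τ₀=1/σ₀² and τ_data=n/σ².
Here τ₀ = 1/90.6 = 0.011038 and τ_data = 15/43.3 = 0.346420, so τ_n = 0.357458.
Rearranging for μ₀: μ₀ = (μ_n·τ_n − τ_data·x̄)/τ₀ = (-3.1979·0.357458 − 0.346420·-3.8) / 0.011038 = 0.173281/0.011038 ≈ 15.7.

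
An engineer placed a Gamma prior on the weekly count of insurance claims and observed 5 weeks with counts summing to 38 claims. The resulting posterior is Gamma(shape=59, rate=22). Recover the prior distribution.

Gamma(shape=21, rate=17)

Gamma–Poisson conjugacy: posterior shape = α + Σxᵢ, posterior rate = β + n.
So α = 59 − 38 = 21 and β = 22 − 5 = 17.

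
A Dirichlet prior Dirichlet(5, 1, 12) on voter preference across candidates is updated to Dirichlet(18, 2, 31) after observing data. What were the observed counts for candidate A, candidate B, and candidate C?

counts (13, 1, 19)

For a Dirichlet(α) prior with multinomial counts c, the posterior is Dirichlet(α + c) componentwise.
Counts are posterior − prior componentwise: 18−5=13, 2−1=1, 31−12=19.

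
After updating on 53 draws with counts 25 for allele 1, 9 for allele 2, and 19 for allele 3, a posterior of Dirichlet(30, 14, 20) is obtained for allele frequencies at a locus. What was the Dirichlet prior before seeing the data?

For a Dirichlet(α) prior with multinomial counts c, the posterior is Dirichlet(α + c) componentwise.
Subtract each count from the matching posterior parameter: 30−25=5, 14−9=5, 20−19=1.

Dirichlet(5, 5, 1)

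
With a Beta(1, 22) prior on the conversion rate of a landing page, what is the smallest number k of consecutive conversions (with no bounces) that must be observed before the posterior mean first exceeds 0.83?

k = 107

After k conversions and 0 bounces the posterior is Beta(1+k, 22), with mean (1+k)/(1+22+k).
Set (1+k)/(23+k) > 0.83 and solve: k > (0.83·23 − 1)/(1 − 0.83) = 106.412.
The smallest integer exceeding 106.412 is 107, and checking k=107: (108)/(130) = 0.8308 > 0.83.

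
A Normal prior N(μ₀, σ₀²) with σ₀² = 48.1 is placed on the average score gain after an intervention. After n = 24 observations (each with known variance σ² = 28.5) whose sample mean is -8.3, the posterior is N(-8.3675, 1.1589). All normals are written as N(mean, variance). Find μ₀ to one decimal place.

The posterior mean is a precision-weighted average: μ_n = (τ₀μ₀ + τ_data·x̄)/(τ₀+τ_data), with τ₀=1/σ₀² and τ_data=n/σ².
Here τ₀ = 1/48.1 = 0.020790 and τ_data = 24/28.5 = 0.842105, so τ_n = 0.862895.
Rearranging for μ₀: μ₀ = (μ_n·τ_n − τ_data·x̄)/τ₀ = (-8.3675·0.862895 − 0.842105·-8.3) / 0.020790 = -0.230802/0.020790 ≈ -11.1.

μ₀ = -11.1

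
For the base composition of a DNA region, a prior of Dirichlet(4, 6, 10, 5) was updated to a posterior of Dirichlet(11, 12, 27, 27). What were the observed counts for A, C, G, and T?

For a Dirichlet(α) prior with multinomial counts c, the posterior is Dirichlet(α + c) componentwise.
Counts are posterior − prior componentwise: 11−4=7, 12−6=6, 27−10=17, 27−5=22.

counts (7, 6, 17, 22)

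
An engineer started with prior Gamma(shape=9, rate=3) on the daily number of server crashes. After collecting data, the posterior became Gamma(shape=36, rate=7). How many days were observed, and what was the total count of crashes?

n = 4 days with total 27 crashes

A Gamma(α, β) prior (rate parametrization) on a Poisson rate with n observations summing to S gives posterior Gamma(α+S, β+n).
Matching: Σxᵢ = 36 − 9 = 27 and n = 7 − 3 = 4.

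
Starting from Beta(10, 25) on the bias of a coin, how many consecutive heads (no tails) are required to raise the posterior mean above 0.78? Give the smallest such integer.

After k heads and 0 tails the posterior is Beta(10+k, 25), with mean (10+k)/(10+25+k).
Set (10+k)/(35+k) > 0.78 and solve: k > (0.78·35 − 10)/(1 − 0.78) = 78.636.
The smallest integer exceeding 78.636 is 79.

k = 79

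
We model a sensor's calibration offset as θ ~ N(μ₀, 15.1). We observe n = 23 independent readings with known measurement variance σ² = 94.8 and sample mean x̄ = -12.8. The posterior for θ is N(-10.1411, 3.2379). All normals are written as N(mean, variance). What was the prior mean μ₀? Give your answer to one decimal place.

μ₀ = -0.4

With known observation variance, the Normal–Normal posterior has precision τ_n = τ₀ + n/σ² and mean μ_n = (τ₀μ₀ + (n/σ²)x̄)/τ_n.
Here τ₀ = 1/15.1 = 0.066225 and τ_data = 23/94.8 = 0.242616, so τ_n = 0.308841.
Rearranging for μ₀: μ₀ = (μ_n·τ_n − τ_data·x̄)/τ₀ = (-10.1411·0.308841 − 0.242616·-12.8) / 0.066225 = -0.026503/0.066225 ≈ -0.4.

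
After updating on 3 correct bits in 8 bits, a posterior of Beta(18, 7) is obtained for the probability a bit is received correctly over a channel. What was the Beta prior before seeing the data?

Beta(15, 2)

Beta is conjugate to the binomial likelihood: posterior = Beta(a+s, b+f).
Subtract the data counts: 18−3=15, 7−5=2.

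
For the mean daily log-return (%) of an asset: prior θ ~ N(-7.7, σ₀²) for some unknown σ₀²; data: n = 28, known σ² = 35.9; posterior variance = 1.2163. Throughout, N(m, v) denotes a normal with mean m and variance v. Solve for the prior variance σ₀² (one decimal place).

σ₀² = 23.7

Posterior precision equals prior precision plus data precision: 1/σ_n² = 1/σ₀² + n/σ².
So 1/σ₀² = 1/1.2163 − 28/35.9 = 0.822166 − 0.779944 = 0.042222.
Hence σ₀² = 1/0.042222 ≈ 23.7.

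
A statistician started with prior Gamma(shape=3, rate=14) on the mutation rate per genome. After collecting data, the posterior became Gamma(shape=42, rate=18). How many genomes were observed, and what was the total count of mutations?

n = 4 genomes with total 39 mutations

Gamma–Poisson conjugacy: posterior shape = α + Σxᵢ, posterior rate = β + n.
Matching: Σxᵢ = 42 − 3 = 39 and n = 18 − 14 = 4.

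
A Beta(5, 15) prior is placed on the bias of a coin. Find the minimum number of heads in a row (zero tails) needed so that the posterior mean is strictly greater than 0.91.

k = 147

After k heads and 0 tails the posterior is Beta(5+k, 15), with mean (5+k)/(5+15+k).
Set (5+k)/(20+k) > 0.91 and solve: k > (0.91·20 − 5)/(1 − 0.91) = 146.667.
The smallest integer exceeding 146.667 is 147, and checking k=147: (152)/(167) = 0.9102 > 0.91.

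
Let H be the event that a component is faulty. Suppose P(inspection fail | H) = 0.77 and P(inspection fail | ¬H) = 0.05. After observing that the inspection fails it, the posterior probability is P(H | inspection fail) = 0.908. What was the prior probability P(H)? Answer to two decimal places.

P(H) = 0.39

Bayes' rule in odds form gives O(H|E) = O(H)·[P(E|H)/P(E|¬H)], hence O(H) = O(H|E)/LR.
Posterior odds = 0.908/(1−0.908) = 9.8696. LR = 0.77/0.05 = 15.4000.
Prior odds = 9.8696/15.4000 = 0.6409, so P(H) = 0.6409/(1+0.6409) ≈ 0.39.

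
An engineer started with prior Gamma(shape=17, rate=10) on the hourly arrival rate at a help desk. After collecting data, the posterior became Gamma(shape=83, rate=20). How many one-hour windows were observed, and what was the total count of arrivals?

n = 10 one-hour windows with total 66 arrivals

A Gamma(α, β) prior (rate parametrization) on a Poisson rate with n observations summing to S gives posterior Gamma(α+S, β+n).
Matching: Σxᵢ = 83 − 17 = 66 and n = 20 − 10 = 10.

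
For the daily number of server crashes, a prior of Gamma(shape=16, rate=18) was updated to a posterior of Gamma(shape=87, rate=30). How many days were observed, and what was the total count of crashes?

Gamma–Poisson conjugacy: posterior shape = α + Σxᵢ, posterior rate = β + n.
Matching: Σxᵢ = 87 − 16 = 71 and n = 30 − 18 = 12.

n = 12 days with total 71 crashes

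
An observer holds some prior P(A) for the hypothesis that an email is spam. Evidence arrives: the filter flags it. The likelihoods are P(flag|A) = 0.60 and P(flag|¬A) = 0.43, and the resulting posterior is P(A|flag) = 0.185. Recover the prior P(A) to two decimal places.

In odds form, posterior odds = prior odds × likelihood ratio, so prior odds = posterior odds ÷ LR.
Posterior odds = 0.185/(1−0.185) = 0.2270. LR = 0.60/0.43 = 1.3953.
Prior odds = 0.2270/1.3953 = 0.1627, so P(A) = 0.1627/(1+0.1627) ≈ 0.14.

P(A) = 0.14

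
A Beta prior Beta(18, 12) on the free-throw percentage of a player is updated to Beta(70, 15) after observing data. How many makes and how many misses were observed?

52 makes and 3 misses

A Beta(a, b) prior with s successes and f failures in binomial data gives a Beta(a+s, b+f) posterior.
So s = 70 − 18 = 52 and f = 15 − 12 = 3.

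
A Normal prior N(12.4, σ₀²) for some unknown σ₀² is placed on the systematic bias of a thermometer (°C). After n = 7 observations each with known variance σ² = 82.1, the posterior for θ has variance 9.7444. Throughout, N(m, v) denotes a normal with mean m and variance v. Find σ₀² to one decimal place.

σ₀² = 57.6

For the Normal–Normal model with known σ², precisions add: τ_n = τ₀ + n/σ².
So 1/σ₀² = 1/9.7444 − 7/82.1 = 0.102623 − 0.085262 = 0.017361.
Hence σ₀² = 1/0.017361 ≈ 57.6.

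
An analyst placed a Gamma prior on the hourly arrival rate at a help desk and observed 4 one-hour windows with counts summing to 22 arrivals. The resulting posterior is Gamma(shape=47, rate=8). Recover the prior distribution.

Gamma(shape=25, rate=4)

A Gamma(α, β) prior (rate parametrization) on a Poisson rate with n observations summing to S gives posterior Gamma(α+S, β+n).
So α = 47 − 22 = 25 and β = 8 − 4 = 4.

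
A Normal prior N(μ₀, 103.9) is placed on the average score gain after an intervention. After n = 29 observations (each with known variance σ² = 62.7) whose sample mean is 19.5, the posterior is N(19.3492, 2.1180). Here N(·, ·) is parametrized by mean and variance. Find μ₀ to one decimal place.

The posterior mean is a precision-weighted average: μ_n = (τ₀μ₀ + τ_data·x̄)/(τ₀+τ_data), with τ₀=1/σ₀² and τ_data=n/σ².
Here τ₀ = 1/103.9 = 0.009625 and τ_data = 29/62.7 = 0.462520, so τ_n = 0.472145.
Rearranging for μ₀: μ₀ = (μ_n·τ_n − τ_data·x̄)/τ₀ = (19.3492·0.472145 − 0.462520·19.5) / 0.009625 = 0.116488/0.009625 ≈ 12.1.

μ₀ = 12.1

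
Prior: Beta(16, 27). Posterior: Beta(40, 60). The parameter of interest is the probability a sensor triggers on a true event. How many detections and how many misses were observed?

Beta is conjugate to the binomial likelihood: posterior = Beta(α+s, β+f).
Match parameters: s=40−16=24, f=60−27=33.

24 detections and 33 misses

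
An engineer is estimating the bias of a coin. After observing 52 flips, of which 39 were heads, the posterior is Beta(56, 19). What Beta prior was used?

Beta(17, 6)

A Beta(a, b) prior with s successes and f failures in binomial data gives a Beta(a+s, b+f) posterior.
So a = 56 − 39 = 17 and b = 19 − 13 = 6.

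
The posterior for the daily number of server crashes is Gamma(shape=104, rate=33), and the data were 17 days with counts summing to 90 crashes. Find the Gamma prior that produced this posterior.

Gamma(shape=14, rate=16)

A Gamma(α, β) prior (rate parametrization) on a Poisson rate with n observations summing to S gives posterior Gamma(α+S, β+n).
So α = 104 − 90 = 14 and β = 33 − 17 = 16.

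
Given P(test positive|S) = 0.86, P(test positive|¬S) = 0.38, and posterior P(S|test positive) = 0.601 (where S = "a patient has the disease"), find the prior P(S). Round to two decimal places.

Bayes' rule in odds form gives O(S|E) = O(S)·[P(E|S)/P(E|¬S)], hence O(S) = O(S|E)/LR.
Posterior odds = 0.601/(1−0.601) = 1.5063. LR = 0.86/0.38 = 2.2632.
Prior odds = 1.5063/2.2632 = 0.6656, so P(S) = 0.6656/(1+0.6656) ≈ 0.40.

P(S) = 0.40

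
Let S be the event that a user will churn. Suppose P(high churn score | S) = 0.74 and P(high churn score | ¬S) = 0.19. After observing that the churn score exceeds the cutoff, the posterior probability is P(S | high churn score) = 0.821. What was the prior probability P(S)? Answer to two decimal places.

P(S) = 0.54

In odds form, posterior odds = prior odds × likelihood ratio, so prior odds = posterior odds ÷ LR.
Posterior odds = 0.821/(1−0.821) = 4.5866. LR = 0.74/0.19 = 3.8947.
Prior odds = 4.5866/3.8947 = 1.1777, so P(S) = 1.1777/(1+1.1777) ≈ 0.54.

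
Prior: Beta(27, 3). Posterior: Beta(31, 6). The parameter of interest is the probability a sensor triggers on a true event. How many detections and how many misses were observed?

A Beta(a, b) prior with s successes and f failures in binomial data gives a Beta(a+s, b+f) posterior.
So s = 31 − 27 = 4 and f = 6 − 3 = 3.

4 detections and 3 misses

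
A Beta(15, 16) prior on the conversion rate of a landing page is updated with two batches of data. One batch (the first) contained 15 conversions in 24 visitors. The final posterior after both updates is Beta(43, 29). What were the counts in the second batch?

Because Beta–binomial updating is additive in the counts, the combined data contributed (α_post−α_prior, β_post−β_prior) successes and failures.
Total across both batches: 43−15=28 conversions, 29−16=13 bounces.
Subtract the first batch: 28−15=13 conversions and 13−9=4 bounces.

13 conversions and 4 bounces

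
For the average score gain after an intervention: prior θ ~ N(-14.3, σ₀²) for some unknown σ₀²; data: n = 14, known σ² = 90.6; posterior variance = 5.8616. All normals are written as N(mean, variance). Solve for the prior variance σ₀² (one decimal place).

σ₀² = 62.2

For the Normal–Normal model with known σ², precisions add: τ_n = τ₀ + n/σ².
So 1/σ₀² = 1/5.8616 − 14/90.6 = 0.170602 − 0.154525 = 0.016077.
Hence σ₀² = 1/0.016077 ≈ 62.2.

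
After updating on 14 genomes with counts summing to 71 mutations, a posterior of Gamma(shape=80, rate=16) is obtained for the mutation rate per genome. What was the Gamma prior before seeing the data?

Gamma–Poisson conjugacy: posterior shape = α + Σxᵢ, posterior rate = β + n.
So α = 80 − 71 = 9 and β = 16 − 14 = 2.

Gamma(shape=9, rate=2)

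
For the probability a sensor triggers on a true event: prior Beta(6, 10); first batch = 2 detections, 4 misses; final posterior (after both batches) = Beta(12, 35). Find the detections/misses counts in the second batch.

Because Beta–binomial updating is additive in the counts, the combined data contributed (α_post−α_prior, β_post−β_prior) successes and failures.
Total across both batches: 12−6=6 detections, 35−10=25 misses.
Subtract the first batch: 6−2=4 detections and 25−4=21 misses.

4 detections and 21 misses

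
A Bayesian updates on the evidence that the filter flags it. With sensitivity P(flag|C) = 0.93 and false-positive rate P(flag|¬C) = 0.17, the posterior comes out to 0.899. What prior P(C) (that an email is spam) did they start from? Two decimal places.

P(C) = 0.62

In odds form, posterior odds = prior odds × likelihood ratio, so prior odds = posterior odds ÷ LR.
Posterior odds = 0.899/(1−0.899) = 8.9010. LR = 0.93/0.17 = 5.4706.
Prior odds = 8.9010/5.4706 = 1.6271, so P(C) = 1.6271/(1+1.6271) ≈ 0.62.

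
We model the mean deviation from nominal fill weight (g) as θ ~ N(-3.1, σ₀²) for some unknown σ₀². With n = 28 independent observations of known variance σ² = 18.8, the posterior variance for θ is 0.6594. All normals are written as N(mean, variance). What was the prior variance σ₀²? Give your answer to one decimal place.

σ₀² = 36.8

For the Normal–Normal model with known σ², precisions add: τ_n = τ₀ + n/σ².
So 1/σ₀² = 1/0.6594 − 28/18.8 = 1.516530 − 1.489362 = 0.027168.
Hence σ₀² = 1/0.027168 ≈ 36.8.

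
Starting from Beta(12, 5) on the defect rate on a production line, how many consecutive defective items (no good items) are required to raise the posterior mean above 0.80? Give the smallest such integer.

k = 9

After k defective items and 0 good items the posterior is Beta(12+k, 5), with mean (12+k)/(12+5+k).
Set (12+k)/(17+k) > 0.80 and solve: k > (0.80·17 − 12)/(1 − 0.80) = 8.000.
The smallest integer exceeding 8.000 is 9, and checking k=9: (21)/(26) = 0.8077 > 0.80.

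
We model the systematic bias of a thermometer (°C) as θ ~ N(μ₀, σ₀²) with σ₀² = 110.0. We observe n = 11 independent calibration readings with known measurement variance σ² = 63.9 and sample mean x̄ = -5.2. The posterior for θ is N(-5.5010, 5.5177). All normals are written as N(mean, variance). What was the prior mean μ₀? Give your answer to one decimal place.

μ₀ = -11.2

With known observation variance, the Normal–Normal posterior has precision τ_n = τ₀ + n/σ² and mean μ_n = (τ₀μ₀ + (n/σ²)x̄)/τ_n.
Here τ₀ = 1/110.0 = 0.009091 and τ_data = 11/63.9 = 0.172144, so τ_n = 0.181235.
Rearranging for μ₀: μ₀ = (μ_n·τ_n − τ_data·x̄)/τ₀ = (-5.5010·0.181235 − 0.172144·-5.2) / 0.009091 = -0.101825/0.009091 ≈ -11.2.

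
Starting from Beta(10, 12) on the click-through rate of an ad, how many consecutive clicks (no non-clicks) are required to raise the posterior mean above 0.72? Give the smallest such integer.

After k clicks and 0 non-clicks the posterior is Beta(10+k, 12), with mean (10+k)/(10+12+k).
Set (10+k)/(22+k) > 0.72 and solve: k > (0.72·22 − 10)/(1 − 0.72) = 20.857.
The smallest integer exceeding 20.857 is 21.

k = 21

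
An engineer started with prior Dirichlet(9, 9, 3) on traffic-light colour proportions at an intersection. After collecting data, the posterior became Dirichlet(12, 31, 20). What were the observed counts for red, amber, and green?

counts (3, 22, 17)

For a Dirichlet(α) prior with multinomial counts c, the posterior is Dirichlet(α + c) componentwise.
Counts are posterior − prior componentwise: 12−9=3, 31−9=22, 20−3=17.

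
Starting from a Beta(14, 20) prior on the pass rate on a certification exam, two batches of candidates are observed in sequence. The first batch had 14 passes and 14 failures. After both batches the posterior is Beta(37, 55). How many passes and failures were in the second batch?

9 passes and 21 failures

Because Beta–binomial updating is additive in the counts, the combined data contributed (α_post−α_prior, β_post−β_prior) successes and failures.
Total across both batches: 37−14=23 passes, 55−20=35 failures.
Subtract the first batch: 23−14=9 passes and 35−14=21 failures.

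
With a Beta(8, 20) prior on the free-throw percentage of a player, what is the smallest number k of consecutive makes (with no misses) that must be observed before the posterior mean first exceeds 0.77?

k = 59

After k makes and 0 misses the posterior is Beta(8+k, 20), with mean (8+k)/(8+20+k).
Set (8+k)/(28+k) > 0.77 and solve: k > (0.77·28 − 8)/(1 − 0.77) = 58.957.
The smallest integer exceeding 58.957 is 59.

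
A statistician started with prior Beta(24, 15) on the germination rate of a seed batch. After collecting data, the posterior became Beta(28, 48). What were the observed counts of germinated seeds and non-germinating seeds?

A Beta(α, β) prior with s successes and f failures in binomial data gives a Beta(α+s, β+f) posterior.
Match parameters: s=28−24=4, f=48−15=33.

4 germinated seeds and 33 non-germinating seeds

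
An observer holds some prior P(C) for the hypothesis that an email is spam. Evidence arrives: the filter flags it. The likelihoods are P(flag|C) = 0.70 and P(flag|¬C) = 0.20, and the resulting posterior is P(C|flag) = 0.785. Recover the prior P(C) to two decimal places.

Bayes' rule in odds form gives O(C|E) = O(C)·[P(E|C)/P(E|¬C)], hence O(C) = O(C|E)/LR.
Posterior odds = 0.785/(1−0.785) = 3.6512. LR = 0.70/0.20 = 3.5000.
Prior odds = 3.6512/3.5000 = 1.0432, so P(C) = 1.0432/(1+1.0432) ≈ 0.51.

P(C) = 0.51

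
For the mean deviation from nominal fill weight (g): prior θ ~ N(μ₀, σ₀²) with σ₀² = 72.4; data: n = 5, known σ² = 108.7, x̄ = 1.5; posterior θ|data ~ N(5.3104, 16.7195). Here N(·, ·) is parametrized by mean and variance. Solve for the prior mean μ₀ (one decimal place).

μ₀ = 18.0

The posterior mean is a precision-weighted average: μ_n = (τ₀μ₀ + τ_data·x̄)/(τ₀+τ_data), with τ₀=1/σ₀² and τ_data=n/σ².
Here τ₀ = 1/72.4 = 0.013812 and τ_data = 5/108.7 = 0.045998, so τ_n = 0.059810.
Rearranging for μ₀: μ₀ = (μ_n·τ_n − τ_data·x̄)/τ₀ = (5.3104·0.059810 − 0.045998·1.5) / 0.013812 = 0.248618/0.013812 ≈ 18.0.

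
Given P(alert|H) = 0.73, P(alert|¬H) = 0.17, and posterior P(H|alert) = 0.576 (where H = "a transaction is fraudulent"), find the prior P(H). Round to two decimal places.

P(H) = 0.24

In odds form, posterior odds = prior odds × likelihood ratio, so prior odds = posterior odds ÷ LR.
Posterior odds = 0.576/(1−0.576) = 1.3585. LR = 0.73/0.17 = 4.2941.
Prior odds = 1.3585/4.2941 = 0.3164, so P(H) = 0.3164/(1+0.3164) ≈ 0.24.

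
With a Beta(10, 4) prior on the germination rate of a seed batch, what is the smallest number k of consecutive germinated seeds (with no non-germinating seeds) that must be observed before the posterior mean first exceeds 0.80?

k = 7

After k germinated seeds and 0 non-germinating seeds the posterior is Beta(10+k, 4), with mean (10+k)/(10+4+k).
Set (10+k)/(14+k) > 0.80 and solve: k > (0.80·14 − 10)/(1 − 0.80) = 6.000.
The smallest integer exceeding 6.000 is 7, and checking k=7: (17)/(21) = 0.8095 > 0.80.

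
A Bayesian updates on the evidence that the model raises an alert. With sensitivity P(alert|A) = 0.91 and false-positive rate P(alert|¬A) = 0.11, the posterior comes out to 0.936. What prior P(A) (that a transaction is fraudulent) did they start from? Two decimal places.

In odds form, posterior odds = prior odds × likelihood ratio, so prior odds = posterior odds ÷ LR.
Posterior odds = 0.936/(1−0.936) = 14.6250. LR = 0.91/0.11 = 8.2727.
Prior odds = 14.6250/8.2727 = 1.7679, so P(A) = 1.7679/(1+1.7679) ≈ 0.64.

P(A) = 0.64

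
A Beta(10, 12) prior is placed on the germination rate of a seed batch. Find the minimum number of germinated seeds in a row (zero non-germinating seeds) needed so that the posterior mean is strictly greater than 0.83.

k = 49

After k germinated seeds and 0 non-germinating seeds the posterior is Beta(10+k, 12), with mean (10+k)/(10+12+k).
Set (10+k)/(22+k) > 0.83 and solve: k > (0.83·22 − 10)/(1 − 0.83) = 48.588.
The smallest integer exceeding 48.588 is 49.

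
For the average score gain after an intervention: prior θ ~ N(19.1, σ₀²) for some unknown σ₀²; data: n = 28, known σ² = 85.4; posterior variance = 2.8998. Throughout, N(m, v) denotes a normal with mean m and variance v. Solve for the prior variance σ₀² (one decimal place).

Posterior precision equals prior precision plus data precision: 1/σ_n² = 1/σ₀² + n/σ².
So 1/σ₀² = 1/2.8998 − 28/85.4 = 0.344851 − 0.327869 = 0.016982.
Hence σ₀² = 1/0.016982 ≈ 58.9.

σ₀² = 58.9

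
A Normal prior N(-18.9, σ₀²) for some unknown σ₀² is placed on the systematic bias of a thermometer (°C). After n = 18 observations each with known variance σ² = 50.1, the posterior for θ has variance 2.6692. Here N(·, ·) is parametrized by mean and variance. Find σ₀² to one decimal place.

σ₀² = 65.1

Posterior precision equals prior precision plus data precision: 1/σ_n² = 1/σ₀² + n/σ².
So 1/σ₀² = 1/2.6692 − 18/50.1 = 0.374644 − 0.359281 = 0.015363.
Hence σ₀² = 1/0.015363 ≈ 65.1.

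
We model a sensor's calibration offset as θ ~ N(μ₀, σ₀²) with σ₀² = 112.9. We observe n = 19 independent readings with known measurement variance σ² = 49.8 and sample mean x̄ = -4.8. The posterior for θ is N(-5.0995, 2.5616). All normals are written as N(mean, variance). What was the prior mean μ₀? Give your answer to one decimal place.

With known observation variance, the Normal–Normal posterior has precision τ_n = τ₀ + n/σ² and mean μ_n = (τ₀μ₀ + (n/σ²)x̄)/τ_n.
Here τ₀ = 1/112.9 = 0.008857 and τ_data = 19/49.8 = 0.381526, so τ_n = 0.390383.
Rearranging for μ₀: μ₀ = (μ_n·τ_n − τ_data·x̄)/τ₀ = (-5.0995·0.390383 − 0.381526·-4.8) / 0.008857 = -0.159433/0.008857 ≈ -18.0.

μ₀ = -18.0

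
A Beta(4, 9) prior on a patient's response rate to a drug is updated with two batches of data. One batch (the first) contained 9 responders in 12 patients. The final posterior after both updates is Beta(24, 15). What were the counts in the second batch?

Because Beta–binomial updating is additive in the counts, the combined data contributed (α_post−α_prior, β_post−β_prior) successes and failures.
Total across both batches: 24−4=20 responders, 15−9=6 non-responders.
Subtract the first batch: 20−9=11 responders and 6−3=3 non-responders.

11 responders and 3 non-responders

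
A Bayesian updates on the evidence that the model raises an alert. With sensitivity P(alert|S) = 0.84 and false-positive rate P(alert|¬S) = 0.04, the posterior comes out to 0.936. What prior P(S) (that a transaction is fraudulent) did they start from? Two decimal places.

Bayes' rule in odds form gives O(S|E) = O(S)·[P(E|S)/P(E|¬S)], hence O(S) = O(S|E)/LR.
Posterior odds = 0.936/(1−0.936) = 14.6250. LR = 0.84/0.04 = 21.0000.
Prior odds = 14.6250/21.0000 = 0.6964, so P(S) = 0.6964/(1+0.6964) ≈ 0.41.

P(S) = 0.41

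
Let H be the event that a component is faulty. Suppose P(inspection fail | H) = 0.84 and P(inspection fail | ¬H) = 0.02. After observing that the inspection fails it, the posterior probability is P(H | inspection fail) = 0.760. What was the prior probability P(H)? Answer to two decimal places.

Bayes' rule in odds form gives O(H|E) = O(H)·[P(E|H)/P(E|¬H)], hence O(H) = O(H|E)/LR.
Posterior odds = 0.760/(1−0.760) = 3.1667. LR = 0.84/0.02 = 42.0000.
Prior odds = 3.1667/42.0000 = 0.0754, so P(H) = 0.0754/(1+0.0754) ≈ 0.07.

P(H) = 0.07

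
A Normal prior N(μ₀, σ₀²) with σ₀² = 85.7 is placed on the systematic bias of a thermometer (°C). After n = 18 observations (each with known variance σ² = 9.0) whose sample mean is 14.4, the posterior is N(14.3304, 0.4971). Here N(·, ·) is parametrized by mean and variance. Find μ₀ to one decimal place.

With known observation variance, the Normal–Normal posterior has precision τ_n = τ₀ + n/σ² and mean μ_n = (τ₀μ₀ + (n/σ²)x̄)/τ_n.
Here τ₀ = 1/85.7 = 0.011669 and τ_data = 18/9.0 = 2.000000, so τ_n = 2.011669.
Rearranging for μ₀: μ₀ = (μ_n·τ_n − τ_data·x̄)/τ₀ = (14.3304·2.011669 − 2.000000·14.4) / 0.011669 = 0.028021/0.011669 ≈ 2.4.

μ₀ = 2.4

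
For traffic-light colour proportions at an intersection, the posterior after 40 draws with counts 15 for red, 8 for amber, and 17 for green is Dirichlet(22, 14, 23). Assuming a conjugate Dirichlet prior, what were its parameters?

For a Dirichlet(α) prior with multinomial counts c, the posterior is Dirichlet(α + c) componentwise.
Subtract each count from the matching posterior parameter: 22−15=7, 14−8=6, 23−17=6.

Dirichlet(7, 6, 6)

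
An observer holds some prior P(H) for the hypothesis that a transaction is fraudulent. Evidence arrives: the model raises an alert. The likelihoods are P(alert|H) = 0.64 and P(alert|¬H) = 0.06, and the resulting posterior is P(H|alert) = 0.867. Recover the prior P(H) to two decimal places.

Bayes' rule in odds form gives O(H|E) = O(H)·[P(E|H)/P(E|¬H)], hence O(H) = O(H|E)/LR.
Posterior odds = 0.867/(1−0.867) = 6.5188. LR = 0.64/0.06 = 10.6667.
Prior odds = 6.5188/10.6667 = 0.6111, so P(H) = 0.6111/(1+0.6111) ≈ 0.38.

P(H) = 0.38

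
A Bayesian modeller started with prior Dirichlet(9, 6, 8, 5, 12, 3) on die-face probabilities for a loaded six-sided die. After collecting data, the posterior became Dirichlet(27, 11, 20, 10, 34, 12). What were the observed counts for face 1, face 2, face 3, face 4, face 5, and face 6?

counts (18, 5, 12, 5, 22, 9)

For a Dirichlet(α) prior with multinomial counts c, the posterior is Dirichlet(α + c) componentwise.
Counts are posterior − prior componentwise: 27−9=18, 11−6=5, 20−8=12, 10−5=5, 34−12=22, 12−3=9.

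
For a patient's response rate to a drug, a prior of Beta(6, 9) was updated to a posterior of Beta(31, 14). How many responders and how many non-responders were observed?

25 responders and 5 non-responders

Beta is conjugate to the binomial likelihood: posterior = Beta(a+s, b+f).
Match parameters: s=31−6=25, f=14−9=5.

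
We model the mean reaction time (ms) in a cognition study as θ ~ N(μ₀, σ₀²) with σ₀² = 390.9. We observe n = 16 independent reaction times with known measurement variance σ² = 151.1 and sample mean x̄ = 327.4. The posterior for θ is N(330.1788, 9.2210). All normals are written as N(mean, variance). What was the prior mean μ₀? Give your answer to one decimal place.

μ₀ = 445.2

With known observation variance, the Normal–Normal posterior has precision τ_n = τ₀ + n/σ² and mean μ_n = (τ₀μ₀ + (n/σ²)x̄)/τ_n.
Here τ₀ = 1/390.9 = 0.002558 and τ_data = 16/151.1 = 0.105890, so τ_n = 0.108448.
Rearranging for μ₀: μ₀ = (μ_n·τ_n − τ_data·x̄)/τ₀ = (330.1788·0.108448 − 0.105890·327.4) / 0.002558 = 1.138845/0.002558 ≈ 445.2.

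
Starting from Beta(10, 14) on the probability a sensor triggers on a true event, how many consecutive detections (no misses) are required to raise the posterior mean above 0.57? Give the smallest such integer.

After k detections and 0 misses the posterior is Beta(10+k, 14), with mean (10+k)/(10+14+k).
Set (10+k)/(24+k) > 0.57 and solve: k > (0.57·24 − 10)/(1 − 0.57) = 8.558.
The smallest integer exceeding 8.558 is 9.

k = 9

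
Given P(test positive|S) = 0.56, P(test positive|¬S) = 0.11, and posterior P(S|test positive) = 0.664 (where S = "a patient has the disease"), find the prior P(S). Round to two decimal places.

P(S) = 0.28

In odds form, posterior odds = prior odds × likelihood ratio, so prior odds = posterior odds ÷ LR.
Posterior odds = 0.664/(1−0.664) = 1.9762. LR = 0.56/0.11 = 5.0909.
Prior odds = 1.9762/5.0909 = 0.3882, so P(S) = 0.3882/(1+0.3882) ≈ 0.28.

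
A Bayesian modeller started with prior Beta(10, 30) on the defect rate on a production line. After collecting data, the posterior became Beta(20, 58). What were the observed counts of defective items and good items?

10 defective items and 28 good items

Under Beta–binomial conjugacy the posterior parameters are (α+s, β+f).
So s = 20 − 10 = 10 and f = 58 − 30 = 28.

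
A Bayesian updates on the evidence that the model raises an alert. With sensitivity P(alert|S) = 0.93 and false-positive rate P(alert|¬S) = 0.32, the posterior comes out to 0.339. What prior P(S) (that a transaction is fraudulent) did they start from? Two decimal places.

Bayes' rule in odds form gives O(S|E) = O(S)·[P(E|S)/P(E|¬S)], hence O(S) = O(S|E)/LR.
Posterior odds = 0.339/(1−0.339) = 0.5129. LR = 0.93/0.32 = 2.9062.
Prior odds = 0.5129/2.9062 = 0.1765, so P(S) = 0.1765/(1+0.1765) ≈ 0.15.

P(S) = 0.15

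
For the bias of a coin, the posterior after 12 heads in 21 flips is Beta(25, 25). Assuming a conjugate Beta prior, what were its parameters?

Beta is conjugate to the binomial likelihood: posterior = Beta(a+s, b+f).
So a = 25 − 12 = 13 and b = 25 − 9 = 16.

Beta(13, 16)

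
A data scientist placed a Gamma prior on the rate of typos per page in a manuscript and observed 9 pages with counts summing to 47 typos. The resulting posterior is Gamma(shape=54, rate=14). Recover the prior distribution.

A Gamma(α, β) prior (rate parametrization) on a Poisson rate with n observations summing to S gives posterior Gamma(α+S, β+n).
So α = 54 − 47 = 7 and β = 14 − 9 = 5.

Gamma(shape=7, rate=5)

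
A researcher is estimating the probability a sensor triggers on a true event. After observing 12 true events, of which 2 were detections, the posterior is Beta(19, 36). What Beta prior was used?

Beta(17, 26)

Under Beta–binomial conjugacy the posterior parameters are (α+s, β+f).
So α = 19 − 2 = 17 and β = 36 − 10 = 26.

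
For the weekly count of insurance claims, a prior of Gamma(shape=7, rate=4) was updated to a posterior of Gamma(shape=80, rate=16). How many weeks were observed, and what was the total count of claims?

n = 12 weeks with total 73 claims

A Gamma(α, β) prior (rate parametrization) on a Poisson rate with n observations summing to S gives posterior Gamma(α+S, β+n).
Matching: Σxᵢ = 80 − 7 = 73 and n = 16 − 4 = 12.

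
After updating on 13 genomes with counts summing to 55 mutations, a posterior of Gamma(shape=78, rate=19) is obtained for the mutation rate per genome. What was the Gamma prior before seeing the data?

Gamma–Poisson conjugacy: posterior shape = α + Σxᵢ, posterior rate = β + n.
So α = 78 − 55 = 23 and β = 19 − 13 = 6.

Gamma(shape=23, rate=6)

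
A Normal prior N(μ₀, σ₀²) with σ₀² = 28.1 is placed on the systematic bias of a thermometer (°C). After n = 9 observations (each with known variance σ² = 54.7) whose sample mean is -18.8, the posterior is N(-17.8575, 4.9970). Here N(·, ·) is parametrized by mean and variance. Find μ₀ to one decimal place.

μ₀ = -13.5

The posterior mean is a precision-weighted average: μ_n = (τ₀μ₀ + τ_data·x̄)/(τ₀+τ_data), with τ₀=1/σ₀² and τ_data=n/σ².
Here τ₀ = 1/28.1 = 0.035587 and τ_data = 9/54.7 = 0.164534, so τ_n = 0.200121.
Rearranging for μ₀: μ₀ = (μ_n·τ_n − τ_data·x̄)/τ₀ = (-17.8575·0.200121 − 0.164534·-18.8) / 0.035587 = -0.480422/0.035587 ≈ -13.5.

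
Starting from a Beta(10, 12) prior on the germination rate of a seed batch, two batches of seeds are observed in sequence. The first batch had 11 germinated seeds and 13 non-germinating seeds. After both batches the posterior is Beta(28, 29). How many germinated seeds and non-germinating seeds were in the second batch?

Sequential conjugate updates are equivalent to a single update on the pooled data, so total successes = posterior α − prior α and total failures = posterior β − prior β.
Total across both batches: 28−10=18 germinated seeds, 29−12=17 non-germinating seeds.
Subtract the first batch: 18−11=7 germinated seeds and 17−13=4 non-germinating seeds.

7 germinated seeds and 4 non-germinating seeds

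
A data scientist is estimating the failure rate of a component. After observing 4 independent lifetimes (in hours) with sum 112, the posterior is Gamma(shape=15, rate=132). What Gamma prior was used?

Gamma(shape=11, rate=20)

Gamma–exponential conjugacy: posterior shape = α + n, posterior rate = β + Σtᵢ.
So α = 15 − 4 = 11 and β = 132 − 112 = 20.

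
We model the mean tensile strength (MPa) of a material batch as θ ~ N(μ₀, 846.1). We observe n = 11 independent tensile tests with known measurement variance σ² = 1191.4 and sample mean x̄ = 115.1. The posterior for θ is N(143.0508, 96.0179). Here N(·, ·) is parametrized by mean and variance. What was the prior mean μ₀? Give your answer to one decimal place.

With known observation variance, the Normal–Normal posterior has precision τ_n = τ₀ + n/σ² and mean μ_n = (τ₀μ₀ + (n/σ²)x̄)/τ_n.
Here τ₀ = 1/846.1 = 0.001182 and τ_data = 11/1191.4 = 0.009233, so τ_n = 0.010415.
Rearranging for μ₀: μ₀ = (μ_n·τ_n − τ_data·x̄)/τ₀ = (143.0508·0.010415 − 0.009233·115.1) / 0.001182 = 0.427156/0.001182 ≈ 361.4.

μ₀ = 361.4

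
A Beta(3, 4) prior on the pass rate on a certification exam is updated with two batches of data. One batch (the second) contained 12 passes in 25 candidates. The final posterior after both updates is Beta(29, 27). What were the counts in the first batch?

14 passes and 10 failures

Because Beta–binomial updating is additive in the counts, the combined data contributed (α_post−α_prior, β_post−β_prior) successes and failures.
Total across both batches: 29−3=26 passes, 27−4=23 failures.
Subtract the second batch: 26−12=14 passes and 23−13=10 failures.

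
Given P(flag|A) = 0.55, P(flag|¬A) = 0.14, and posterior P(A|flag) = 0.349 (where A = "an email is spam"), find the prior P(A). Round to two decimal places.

P(A) = 0.12

In odds form, posterior odds = prior odds × likelihood ratio, so prior odds = posterior odds ÷ LR.
Posterior odds = 0.349/(1−0.349) = 0.5361. LR = 0.55/0.14 = 3.9286.
Prior odds = 0.5361/3.9286 = 0.1365, so P(A) = 0.1365/(1+0.1365) ≈ 0.12.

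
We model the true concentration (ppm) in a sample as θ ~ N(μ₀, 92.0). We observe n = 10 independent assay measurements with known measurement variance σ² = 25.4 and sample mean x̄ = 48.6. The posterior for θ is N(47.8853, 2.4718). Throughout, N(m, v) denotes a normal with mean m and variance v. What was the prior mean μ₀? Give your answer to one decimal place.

The posterior mean is a precision-weighted average: μ_n = (τ₀μ₀ + τ_data·x̄)/(τ₀+τ_data), with τ₀=1/σ₀² and τ_data=n/σ².
Here τ₀ = 1/92.0 = 0.010870 and τ_data = 10/25.4 = 0.393701, so τ_n = 0.404571.
Rearranging for μ₀: μ₀ = (μ_n·τ_n − τ_data·x̄)/τ₀ = (47.8853·0.404571 − 0.393701·48.6) / 0.010870 = 0.239135/0.010870 ≈ 22.0.

μ₀ = 22.0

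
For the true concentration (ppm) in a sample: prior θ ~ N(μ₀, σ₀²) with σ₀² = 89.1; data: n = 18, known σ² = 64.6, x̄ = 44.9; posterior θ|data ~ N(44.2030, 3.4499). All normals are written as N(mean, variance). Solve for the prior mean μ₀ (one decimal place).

The posterior mean is a precision-weighted average: μ_n = (τ₀μ₀ + τ_data·x̄)/(τ₀+τ_data), with τ₀=1/σ₀² and τ_data=n/σ².
Here τ₀ = 1/89.1 = 0.011223 and τ_data = 18/64.6 = 0.278638, so τ_n = 0.289861.
Rearranging for μ₀: μ₀ = (μ_n·τ_n − τ_data·x̄)/τ₀ = (44.2030·0.289861 − 0.278638·44.9) / 0.011223 = 0.301880/0.011223 ≈ 26.9.

μ₀ = 26.9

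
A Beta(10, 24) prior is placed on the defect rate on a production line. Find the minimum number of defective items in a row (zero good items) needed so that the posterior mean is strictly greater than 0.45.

k = 10

After k defective items and 0 good items the posterior is Beta(10+k, 24), with mean (10+k)/(10+24+k).
Set (10+k)/(34+k) > 0.45 and solve: k > (0.45·34 − 10)/(1 − 0.45) = 9.636.
The smallest integer exceeding 9.636 is 10.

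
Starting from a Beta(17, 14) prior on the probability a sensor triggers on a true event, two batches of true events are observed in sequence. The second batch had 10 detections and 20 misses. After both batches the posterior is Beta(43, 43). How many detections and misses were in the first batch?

Sequential conjugate updates are equivalent to a single update on the pooled data, so total successes = posterior α − prior α and total failures = posterior β − prior β.
Total across both batches: 43−17=26 detections, 43−14=29 misses.
Subtract the second batch: 26−10=16 detections and 29−20=9 misses.

16 detections and 9 misses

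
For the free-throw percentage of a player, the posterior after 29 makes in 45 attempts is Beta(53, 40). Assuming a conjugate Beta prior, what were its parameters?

Beta(24, 24)

Under Beta–binomial conjugacy the posterior parameters are (α+s, β+f).
Subtract the data counts: 53−29=24, 40−16=24.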